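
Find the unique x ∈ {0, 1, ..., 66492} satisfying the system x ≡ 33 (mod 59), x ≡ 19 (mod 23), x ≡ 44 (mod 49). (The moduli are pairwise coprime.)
x ≡ 387 (mod 66493); the representative in [0, 66493) is 387

The moduli 59, 23, 49 are pairwise coprime, so by the CRT there is a unique solution mod 59·23·49 = 66493.
Solve by successive substitution. Start with x ≡ 33 (mod 59).
  Combine with x ≡ 19 (mod 23): write x = 33 + 59·t and require 33 + 59·t ≡ 19 (mod 23), i.e. 59·t ≡ 19 − 33 ≡ 9 (mod 23). Since 59^(−1) ≡ 16 (mod 23) (59 ≡ 13 (mod 23)), t ≡ 16·9 ≡ 6 (mod 23). So x ≡ 33 + 59·6 = 387 (mod 1357).
  Combine with x ≡ 44 (mod 49): write x = 387 + 1357·t and require 387 + 1357·t ≡ 44 (mod 49), i.e. 1357·t ≡ 44 − 387 ≡ 0 (mod 49). Since 1357^(−1) ≡ 13 (mod 49) (1357 ≡ 34 (mod 49)), t ≡ 13·0 ≡ 0 (mod 49). So x ≡ 387 + 1357·0 = 387 (mod 66493).
Unique solution in [0, 66493): x = 387.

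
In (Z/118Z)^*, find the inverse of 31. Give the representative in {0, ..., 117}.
Apply the extended Euclidean algorithm to (118, 31), tracking rows (r, s, t) with s·118 + t·31 = r. Each division r_prev = q·r_cur + r_new produces the new row as (previous row) − q·(current row):
  row A: (118, 1, 0)   [1·118 + 0·31 = 118]
  row B: (31, 0, 1)   [0·118 + 1·31 = 31]
  118 = 3·31 + 25   → row C = row A − 3·row B = (25, 1, −3)   [check: 1·118 − 3·31 = 25]
  31 = 1·25 + 6   → row D = row B − 1·row C = (6, −1, 4)   [check: −1·118 + 4·31 = 6]
  25 = 4·6 + 1   → row E = row C − 4·row D = (1, 5, −19)   [check: 5·118 − 19·31 = 1]
  6 = 6·1 + 0   → remainder 0, stop. gcd = 1 (last nonzero row E).
The gcd is 1, so 31 is invertible mod 118. The last nonzero row gives 5·118 − 19·31 = 1, so t = −19. So 31^(−1) ≡ −19 ≡ 99 (mod 118). Verify: 31 · 99 = 3069 ≡ 1 (mod 118). ✓

Final answer: 31^(−1) ≡ 99 (mod 118)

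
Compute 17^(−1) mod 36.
17^(−1) ≡ 17 (mod 36)

Apply the extended Euclidean algorithm to (36, 17), tracking rows (r, s, t) with s·36 + t·17 = r. Each division r_prev = q·r_cur + r_new produces the new row as (previous row) − q·(current row):
  row A: (36, 1, 0)   [1·36 + 0·17 = 36]
  row B: (17, 0, 1)   [0·36 + 1·17 = 17]
  36 = 2·17 + 2   → row C = row A − 2·row B = (2, 1, −2)   [check: 1·36 − 2·17 = 2]
  17 = 8·2 + 1   → row D = row B − 8·row C = (1, −8, 17)   [check: −8·36 + 17·17 = 1]
  2 = 2·1 + 0   → remainder 0, stop. gcd = 1 (last nonzero row D).
The gcd is 1, so 17 is invertible mod 36. The last nonzero row gives −8·36 + 17·17 = 1, so t = 17. So 17^(−1) ≡ 17 (mod 36). Verify: 17 · 17 = 289 ≡ 1 (mod 36). ✓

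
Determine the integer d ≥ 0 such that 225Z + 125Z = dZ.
In the PID Z, (a, b) is generated by gcd(a, b). Compute gcd(225, 125) with the extended Euclidean algorithm, tracking rows (r, s, t) with s·225 + t·125 = r:
  row A: (225, 1, 0)   [1·225 + 0·125 = 225]
  row B: (125, 0, 1)   [0·225 + 1·125 = 125]
  225 = 1·125 + 100   → row C = row A − 1·row B = (100, 1, −1)   [check: 1·225 − 1·125 = 100]
  125 = 1·100 + 25   → row D = row B − 1·row C = (25, −1, 2)   [check: −1·225 + 2·125 = 25]
  100 = 4·25 + 0   → remainder 0, stop. gcd = 25 (last nonzero row D).
So gcd(225, 125) = 25, with Bézout identity −1·225 + 2·125 = 25. Containment (⊇): the Bézout identity exhibits 25 as an element of (225, 125), giving (25) ⊆ (225, 125). Containment (⊆): since 25 | 225 and 25 | 125 (225 = 25·9, 125 = 25·5), every Z-linear combination of 225 and 125 is divisible by 25, so (225, 125) ⊆ (25). Therefore (225, 125) = (25), d = 25.

Final answer: (225, 125) = (25); d = 25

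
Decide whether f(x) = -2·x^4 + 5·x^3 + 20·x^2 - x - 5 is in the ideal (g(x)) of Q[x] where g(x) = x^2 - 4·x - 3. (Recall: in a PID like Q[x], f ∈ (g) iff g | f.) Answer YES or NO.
NO

In Q[x] the ideal (g) consists of all multiples of g, so f ∈ (g) iff g | f, i.e. iff the remainder of f on division by g is 0. Divide f by g (g is monic, so eliminate the leading term of the running remainder at each step):
  leading term -2·x^4: subtract (-2·x^2)·g(x) = -2·x^4 + 8·x^3 + 6·x^2, leaving -3·x^3 + 14·x^2 - x - 5
  leading term -3·x^3: subtract (-3·x)·g(x) = -3·x^3 + 12·x^2 + 9·x, leaving 2·x^2 - 10·x - 5
  leading term 2·x^2: subtract (2)·g(x) = 2·x^2 - 8·x - 6, leaving 1 - 2·x
The remainder r(x) = 1 - 2·x ≠ 0 (and deg r < deg g), so g ∤ f, i.e. f ∉ (g).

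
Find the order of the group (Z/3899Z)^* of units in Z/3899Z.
|(Z/3899Z)^*| = 3336

(Z/3899Z)^* consists of the classes a with gcd(a, 3899) = 1, so its order is φ(3899). φ is multiplicative, with φ(p^e) = p^e − p^(e−1). Factorise 3899 = 7 · 557. Then
  φ(3899) = (7 − 1) · (557 − 1) = 6 · 556 = 3336.
Thus |(Z/3899Z)^*| = 3336.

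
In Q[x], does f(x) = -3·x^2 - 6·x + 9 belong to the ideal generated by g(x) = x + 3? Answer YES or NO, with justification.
In Q[x] the ideal (g) consists of all multiples of g, so f ∈ (g) iff g | f, i.e. iff the remainder of f on division by g is 0. Divide f by g (g is monic, so eliminate the leading term of the running remainder at each step):
  leading term -3·x^2: subtract (-3·x)·g(x) = -3·x^2 - 9·x, leaving 3·x + 9
  leading term 3·x: subtract (3)·g(x) = 3·x + 9, leaving 0
The remainder is 0, so f(x) = g(x) · h(x) with h(x) = 3 - 3·x. Hence g | f, i.e. f ∈ (g).

Final answer: YES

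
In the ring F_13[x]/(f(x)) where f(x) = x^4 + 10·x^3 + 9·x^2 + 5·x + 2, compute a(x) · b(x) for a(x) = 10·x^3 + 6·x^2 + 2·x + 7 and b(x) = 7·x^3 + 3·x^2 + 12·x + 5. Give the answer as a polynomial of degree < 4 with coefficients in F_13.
a · b ≡ 5·x^3 + 10·x^2 + 4·x + 1 (mod f(x))

Multiply as integer polynomials: a · b = 70·x^6 + 72·x^5 + 152·x^4 + 177·x^3 + 75·x^2 + 94·x + 35. Reducing coefficients mod 13: a · b ≡ 5·x^6 + 7·x^5 + 9·x^4 + 8·x^3 + 10·x^2 + 3·x + 9. Now divide by f(x) = x^4 + 10·x^3 + 9·x^2 + 5·x + 2 in F_13[x], eliminating the leading term at each step:
  leading term 5·x^6: subtract (5·x^2)·f(x) = 5·x^6 + 11·x^5 + 6·x^4 + 12·x^3 + 10·x^2, leaving 9·x^5 + 3·x^4 + 9·x^3 + 3·x + 9 (coefficients mod 13)
  leading term 9·x^5: subtract (9·x)·f(x) = 9·x^5 + 12·x^4 + 3·x^3 + 6·x^2 + 5·x, leaving 4·x^4 + 6·x^3 + 7·x^2 + 11·x + 9 (coefficients mod 13)
  leading term 4·x^4: subtract (4)·f(x) = 4·x^4 + x^3 + 10·x^2 + 7·x + 8, leaving 5·x^3 + 10·x^2 + 4·x + 1 (coefficients mod 13)
The degree is now < 4, so this is the remainder. Hence a · b ≡ 5·x^3 + 10·x^2 + 4·x + 1 in F_13[x]/(f).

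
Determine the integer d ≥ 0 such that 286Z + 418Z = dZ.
In the PID Z, (a, b) is generated by gcd(a, b). Compute gcd(418, 286) with the extended Euclidean algorithm, tracking rows (r, s, t) with s·418 + t·286 = r:
  row A: (418, 1, 0)   [1·418 + 0·286 = 418]
  row B: (286, 0, 1)   [0·418 + 1·286 = 286]
  418 = 1·286 + 132   → row C = row A − 1·row B = (132, 1, −1)   [check: 1·418 − 1·286 = 132]
  286 = 2·132 + 22   → row D = row B − 2·row C = (22, −2, 3)   [check: −2·418 + 3·286 = 22]
  132 = 6·22 + 0   → remainder 0, stop. gcd = 22 (last nonzero row D).
So gcd(286, 418) = 22, with Bézout identity −2·418 + 3·286 = 22. Containment (⊇): the Bézout identity exhibits 22 as an element of (286, 418), giving (22) ⊆ (286, 418). Containment (⊆): since 22 | 286 and 22 | 418 (286 = 22·13, 418 = 22·19), every Z-linear combination of 286 and 418 is divisible by 22, so (286, 418) ⊆ (22). Therefore (286, 418) = (22), d = 22.

Final answer: (286, 418) = (22); d = 22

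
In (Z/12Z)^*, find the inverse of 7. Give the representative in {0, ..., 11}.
Apply the extended Euclidean algorithm to (12, 7), tracking rows (r, s, t) with s·12 + t·7 = r. Each division r_prev = q·r_cur + r_new produces the new row as (previous row) − q·(current row):
  row A: (12, 1, 0)   [1·12 + 0·7 = 12]
  row B: (7, 0, 1)   [0·12 + 1·7 = 7]
  12 = 1·7 + 5   → row C = row A − 1·row B = (5, 1, −1)   [check: 1·12 − 1·7 = 5]
  7 = 1·5 + 2   → row D = row B − 1·row C = (2, −1, 2)   [check: −1·12 + 2·7 = 2]
  5 = 2·2 + 1   → row E = row C − 2·row D = (1, 3, −5)   [check: 3·12 − 5·7 = 1]
  2 = 2·1 + 0   → remainder 0, stop. gcd = 1 (last nonzero row E).
The gcd is 1, so 7 is invertible mod 12. The last nonzero row gives 3·12 − 5·7 = 1, so t = −5. So 7^(−1) ≡ −5 ≡ 7 (mod 12). Verify: 7 · 7 = 49 ≡ 1 (mod 12). ✓

Final answer: 7^(−1) ≡ 7 (mod 12)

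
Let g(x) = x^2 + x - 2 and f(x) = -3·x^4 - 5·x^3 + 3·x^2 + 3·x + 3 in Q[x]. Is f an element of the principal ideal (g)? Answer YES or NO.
In Q[x] the ideal (g) consists of all multiples of g, so f ∈ (g) iff g | f, i.e. iff the remainder of f on division by g is 0. Divide f by g (g is monic, so eliminate the leading term of the running remainder at each step):
  leading term -3·x^4: subtract (-3·x^2)·g(x) = -3·x^4 - 3·x^3 + 6·x^2, leaving -2·x^3 - 3·x^2 + 3·x + 3
  leading term -2·x^3: subtract (-2·x)·g(x) = -2·x^3 - 2·x^2 + 4·x, leaving -x^2 - x + 3
  leading term -x^2: subtract (-1)·g(x) = -x^2 - x + 2, leaving 1
The remainder r(x) = 1 ≠ 0 (and deg r < deg g), so g ∤ f, i.e. f ∉ (g).

Final answer: NO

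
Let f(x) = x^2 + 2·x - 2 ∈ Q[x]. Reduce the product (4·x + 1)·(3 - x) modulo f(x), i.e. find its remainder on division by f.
First multiply in Q[x] without reducing: a · b = -4·x^2 + 11·x + 3. Now divide by f(x) = x^2 + 2·x - 2, eliminating the leading term at each step:
  leading term -4·x^2: subtract (-4)·f(x) = -4·x^2 - 8·x + 8, leaving 19·x - 5
The degree is now < 2, so this is the remainder. Hence a · b ≡ 19·x - 5 in Q[x]/(f).

Final answer: a · b ≡ 19·x - 5 (mod f(x))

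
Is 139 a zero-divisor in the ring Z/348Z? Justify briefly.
NO

gcd(139, 348) = 1, so 139 is a unit in Z/348Z (it has a multiplicative inverse). A unit cannot be a zero-divisor: if 139·b ≡ 0 then multiplying both sides by 139^(−1) gives b ≡ 0. So 139 is not a zero-divisor.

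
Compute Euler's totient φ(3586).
φ is multiplicative, with φ(p^e) = p^e − p^(e−1). Factorise 3586 = 2 · 11 · 163. Then
  φ(3586) = (2 − 1) · (11 − 1) · (163 − 1) = 1 · 10 · 162 = 1620.

Final answer: φ(3586) = 1620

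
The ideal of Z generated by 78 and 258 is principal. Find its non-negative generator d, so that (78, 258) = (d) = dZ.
(78, 258) = (6); d = 6

In the PID Z, (a, b) is generated by gcd(a, b). Compute gcd(258, 78) with the extended Euclidean algorithm, tracking rows (r, s, t) with s·258 + t·78 = r:
  row A: (258, 1, 0)   [1·258 + 0·78 = 258]
  row B: (78, 0, 1)   [0·258 + 1·78 = 78]
  258 = 3·78 + 24   → row C = row A − 3·row B = (24, 1, −3)   [check: 1·258 − 3·78 = 24]
  78 = 3·24 + 6   → row D = row B − 3·row C = (6, −3, 10)   [check: −3·258 + 10·78 = 6]
  24 = 4·6 + 0   → remainder 0, stop. gcd = 6 (last nonzero row D).
So gcd(78, 258) = 6, with Bézout identity −3·258 + 10·78 = 6. Containment (⊇): the Bézout identity exhibits 6 as an element of (78, 258), giving (6) ⊆ (78, 258). Containment (⊆): since 6 | 78 and 6 | 258 (78 = 6·13, 258 = 6·43), every Z-linear combination of 78 and 258 is divisible by 6, so (78, 258) ⊆ (6). Therefore (78, 258) = (6), d = 6.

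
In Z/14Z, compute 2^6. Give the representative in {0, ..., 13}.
8

Use repeated squaring. Binary(6) = 110. Walk through the bits of the exponent 6 left-to-right: at each bit after the leading one, square the running value, then multiply by 2 if the bit is 1 (always reducing mod 14):
  bit 1 = 1 (leading): start with 2.
  bit 2 = 1: square 2^2 = 4; bit is 1, so multiply 4·2 = 8 (mod 14).
  bit 3 = 0: square 8^2 = 64 ≡ 8 (mod 14).
Final value: 2^6 ≡ 8 (mod 14).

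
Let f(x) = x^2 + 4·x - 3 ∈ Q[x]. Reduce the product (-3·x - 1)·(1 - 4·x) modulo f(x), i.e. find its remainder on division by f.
a · b ≡ 35 - 47·x (mod f(x))

First multiply in Q[x] without reducing: a · b = 12·x^2 + x - 1. Now divide by f(x) = x^2 + 4·x - 3, eliminating the leading term at each step:
  leading term 12·x^2: subtract (12)·f(x) = 12·x^2 + 48·x - 36, leaving 35 - 47·x
The degree is now < 2, so this is the remainder. Hence a · b ≡ 35 - 47·x in Q[x]/(f).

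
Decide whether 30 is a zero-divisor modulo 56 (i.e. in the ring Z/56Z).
YES

gcd(30, 56) = 2 > 1, so 30 is not a unit in Z/56Z. In Z/nZ every nonzero non-unit is a zero-divisor: explicitly, take b = 56/gcd = 28 ≠ 0 (mod 56); then 30·28 = 840 = 15·56, i.e. 30·28 ≡ 0 (mod 56). So 30 is a zero-divisor.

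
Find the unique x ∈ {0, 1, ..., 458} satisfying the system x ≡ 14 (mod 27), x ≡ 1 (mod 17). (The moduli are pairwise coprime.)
The moduli 27, 17 are pairwise coprime, so by the CRT there is a unique solution mod 27·17 = 459.
Solve by successive substitution. Start with x ≡ 14 (mod 27).
  Combine with x ≡ 1 (mod 17): write x = 14 + 27·t and require 14 + 27·t ≡ 1 (mod 17), i.e. 27·t ≡ 1 − 14 ≡ 4 (mod 17). Since 27^(−1) ≡ 12 (mod 17) (27 ≡ 10 (mod 17)), t ≡ 12·4 ≡ 14 (mod 17). So x ≡ 14 + 27·14 = 392 (mod 459).
Unique solution in [0, 459): x = 392.

Final answer: x ≡ 392 (mod 459); the representative in [0, 459) is 392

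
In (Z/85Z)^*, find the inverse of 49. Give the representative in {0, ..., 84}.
49^(−1) ≡ 59 (mod 85)

Apply the extended Euclidean algorithm to (85, 49), tracking rows (r, s, t) with s·85 + t·49 = r. Each division r_prev = q·r_cur + r_new produces the new row as (previous row) − q·(current row):
  row A: (85, 1, 0)   [1·85 + 0·49 = 85]
  row B: (49, 0, 1)   [0·85 + 1·49 = 49]
  85 = 1·49 + 36   → row C = row A − 1·row B = (36, 1, −1)   [check: 1·85 − 1·49 = 36]
  49 = 1·36 + 13   → row D = row B − 1·row C = (13, −1, 2)   [check: −1·85 + 2·49 = 13]
  36 = 2·13 + 10   → row E = row C − 2·row D = (10, 3, −5)   [check: 3·85 − 5·49 = 10]
  13 = 1·10 + 3   → row F = row D − 1·row E = (3, −4, 7)   [check: −4·85 + 7·49 = 3]
  10 = 3·3 + 1   → row G = row E − 3·row F = (1, 15, −26)   [check: 15·85 − 26·49 = 1]
  3 = 3·1 + 0   → remainder 0, stop. gcd = 1 (last nonzero row G).
The gcd is 1, so 49 is invertible mod 85. The last nonzero row gives 15·85 − 26·49 = 1, so t = −26. So 49^(−1) ≡ −26 ≡ 59 (mod 85). Verify: 49 · 59 = 2891 ≡ 1 (mod 85). ✓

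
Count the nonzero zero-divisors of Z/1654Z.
In Z/1654Z each nonzero element is either a unit (gcd with 1654 is 1) or a zero-divisor (gcd > 1). The number of units is φ(1654): factorise 1654 = 2 · 827, so φ(1654) = (2 − 1) · (827 − 1) = 1 · 826 = 826. The nonzero elements number 1654 − 1 = 1653. Hence the nonzero zero-divisors number 1653 − 826 = 827.

Final answer: Z/1654Z has 827 nonzero zero-divisors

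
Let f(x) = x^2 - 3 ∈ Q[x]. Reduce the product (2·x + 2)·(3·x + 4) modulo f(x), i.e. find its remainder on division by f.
a · b ≡ 14·x + 26 (mod f(x))

First multiply in Q[x] without reducing: a · b = 6·x^2 + 14·x + 8. Now divide by f(x) = x^2 - 3, eliminating the leading term at each step:
  leading term 6·x^2: subtract (6)·f(x) = 6·x^2 - 18, leaving 14·x + 26
The degree is now < 2, so this is the remainder. Hence a · b ≡ 14·x + 26 in Q[x]/(f).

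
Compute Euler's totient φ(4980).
φ is multiplicative, with φ(p^e) = p^e − p^(e−1). Factorise 4980 = 2^2 · 3 · 5 · 83. Then
  φ(4980) = (2^2 − 2^1) · (3 − 1) · (5 − 1) · (83 − 1) = 2 · 2 · 4 · 82 = 1312.

Final answer: φ(4980) = 1312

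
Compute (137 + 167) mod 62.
Reduce the summands first: 137 ≡ 13, 167 ≡ 43 (mod 62), so 137 + 167 ≡ 13 + 43 (mod 62). 13 + 43 = 56; 56 = 0·62 + 56, so (137 + 167) mod 62 = 56.

Final answer: 56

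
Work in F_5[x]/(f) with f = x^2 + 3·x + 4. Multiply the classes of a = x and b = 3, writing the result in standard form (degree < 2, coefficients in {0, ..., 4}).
a · b ≡ 3·x (mod f(x))

Multiply as integer polynomials: a · b = 3·x. Reducing coefficients mod 5: a · b ≡ 3·x. This already has degree < 2, so no reduction by f is needed. Hence a · b ≡ 3·x in F_5[x]/(f).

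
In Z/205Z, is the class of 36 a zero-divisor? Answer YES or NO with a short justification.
NO

gcd(36, 205) = 1, so 36 is a unit in Z/205Z (it has a multiplicative inverse). A unit cannot be a zero-divisor: if 36·b ≡ 0 then multiplying both sides by 36^(−1) gives b ≡ 0. So 36 is not a zero-divisor.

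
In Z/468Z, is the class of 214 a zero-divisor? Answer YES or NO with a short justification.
YES

gcd(214, 468) = 2 > 1, so 214 is not a unit in Z/468Z. In Z/nZ every nonzero non-unit is a zero-divisor: explicitly, take b = 468/gcd = 234 ≠ 0 (mod 468); then 214·234 = 50076 = 107·468, i.e. 214·234 ≡ 0 (mod 468). So 214 is a zero-divisor.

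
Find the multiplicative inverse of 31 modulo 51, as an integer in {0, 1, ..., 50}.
31^(−1) ≡ 28 (mod 51)

Apply the extended Euclidean algorithm to (51, 31), tracking rows (r, s, t) with s·51 + t·31 = r. Each division r_prev = q·r_cur + r_new produces the new row as (previous row) − q·(current row):
  row A: (51, 1, 0)   [1·51 + 0·31 = 51]
  row B: (31, 0, 1)   [0·51 + 1·31 = 31]
  51 = 1·31 + 20   → row C = row A − 1·row B = (20, 1, −1)   [check: 1·51 − 1·31 = 20]
  31 = 1·20 + 11   → row D = row B − 1·row C = (11, −1, 2)   [check: −1·51 + 2·31 = 11]
  20 = 1·11 + 9   → row E = row C − 1·row D = (9, 2, −3)   [check: 2·51 − 3·31 = 9]
  11 = 1·9 + 2   → row F = row D − 1·row E = (2, −3, 5)   [check: −3·51 + 5·31 = 2]
  9 = 4·2 + 1   → row G = row E − 4·row F = (1, 14, −23)   [check: 14·51 − 23·31 = 1]
  2 = 2·1 + 0   → remainder 0, stop. gcd = 1 (last nonzero row G).
The gcd is 1, so 31 is invertible mod 51. The last nonzero row gives 14·51 − 23·31 = 1, so t = −23. So 31^(−1) ≡ −23 ≡ 28 (mod 51). Verify: 31 · 28 = 868 ≡ 1 (mod 51). ✓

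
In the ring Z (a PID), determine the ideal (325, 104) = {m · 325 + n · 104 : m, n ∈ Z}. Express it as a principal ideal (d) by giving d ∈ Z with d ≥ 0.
In the PID Z, (a, b) is generated by gcd(a, b). Compute gcd(325, 104) with the extended Euclidean algorithm, tracking rows (r, s, t) with s·325 + t·104 = r:
  row A: (325, 1, 0)   [1·325 + 0·104 = 325]
  row B: (104, 0, 1)   [0·325 + 1·104 = 104]
  325 = 3·104 + 13   → row C = row A − 3·row B = (13, 1, −3)   [check: 1·325 − 3·104 = 13]
  104 = 8·13 + 0   → remainder 0, stop. gcd = 13 (last nonzero row C).
So gcd(325, 104) = 13, with Bézout identity 1·325 − 3·104 = 13. Containment (⊇): the Bézout identity exhibits 13 as an element of (325, 104), giving (13) ⊆ (325, 104). Containment (⊆): since 13 | 325 and 13 | 104 (325 = 13·25, 104 = 13·8), every Z-linear combination of 325 and 104 is divisible by 13, so (325, 104) ⊆ (13). Therefore (325, 104) = (13), d = 13.

Final answer: (325, 104) = (13); d = 13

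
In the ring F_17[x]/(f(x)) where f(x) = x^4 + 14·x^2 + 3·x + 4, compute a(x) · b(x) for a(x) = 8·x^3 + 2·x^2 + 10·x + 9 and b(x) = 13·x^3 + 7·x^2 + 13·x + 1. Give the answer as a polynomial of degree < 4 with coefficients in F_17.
a · b ≡ 2·x^3 + 6·x^2 + 6·x + 13 (mod f(x))

Multiply as integer polynomials: a · b = 104·x^6 + 82·x^5 + 248·x^4 + 221·x^3 + 195·x^2 + 127·x + 9. Reducing coefficients mod 17: a · b ≡ 2·x^6 + 14·x^5 + 10·x^4 + 8·x^2 + 8·x + 9. Now divide by f(x) = x^4 + 14·x^2 + 3·x + 4 in F_17[x], eliminating the leading term at each step:
  leading term 2·x^6: subtract (2·x^2)·f(x) = 2·x^6 + 11·x^4 + 6·x^3 + 8·x^2, leaving 14·x^5 + 16·x^4 + 11·x^3 + 8·x + 9 (coefficients mod 17)
  leading term 14·x^5: subtract (14·x)·f(x) = 14·x^5 + 9·x^3 + 8·x^2 + 5·x, leaving 16·x^4 + 2·x^3 + 9·x^2 + 3·x + 9 (coefficients mod 17)
  leading term 16·x^4: subtract (16)·f(x) = 16·x^4 + 3·x^2 + 14·x + 13, leaving 2·x^3 + 6·x^2 + 6·x + 13 (coefficients mod 17)
The degree is now < 4, so this is the remainder. Hence a · b ≡ 2·x^3 + 6·x^2 + 6·x + 13 in F_17[x]/(f).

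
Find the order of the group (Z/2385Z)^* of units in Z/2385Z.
(Z/2385Z)^* consists of the classes a with gcd(a, 2385) = 1, so its order is φ(2385). φ is multiplicative, with φ(p^e) = p^e − p^(e−1). Factorise 2385 = 3^2 · 5 · 53. Then
  φ(2385) = (3^2 − 3^1) · (5 − 1) · (53 − 1) = 6 · 4 · 52 = 1248.
Thus |(Z/2385Z)^*| = 1248.

Final answer: |(Z/2385Z)^*| = 1248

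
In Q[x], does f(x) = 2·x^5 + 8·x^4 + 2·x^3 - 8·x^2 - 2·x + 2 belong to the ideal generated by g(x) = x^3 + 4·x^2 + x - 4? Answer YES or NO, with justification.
In Q[x] the ideal (g) consists of all multiples of g, so f ∈ (g) iff g | f, i.e. iff the remainder of f on division by g is 0. Divide f by g (g is monic, so eliminate the leading term of the running remainder at each step):
  leading term 2·x^5: subtract (2·x^2)·g(x) = 2·x^5 + 8·x^4 + 2·x^3 - 8·x^2, leaving 2 - 2·x
The remainder r(x) = 2 - 2·x ≠ 0 (and deg r < deg g), so g ∤ f, i.e. f ∉ (g).

Final answer: NO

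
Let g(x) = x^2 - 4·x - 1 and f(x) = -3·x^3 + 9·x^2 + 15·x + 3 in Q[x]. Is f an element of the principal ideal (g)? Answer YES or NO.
YES

In Q[x] the ideal (g) consists of all multiples of g, so f ∈ (g) iff g | f, i.e. iff the remainder of f on division by g is 0. Divide f by g (g is monic, so eliminate the leading term of the running remainder at each step):
  leading term -3·x^3: subtract (-3·x)·g(x) = -3·x^3 + 12·x^2 + 3·x, leaving -3·x^2 + 12·x + 3
  leading term -3·x^2: subtract (-3)·g(x) = -3·x^2 + 12·x + 3, leaving 0
The remainder is 0, so f(x) = g(x) · h(x) with h(x) = -3·x - 3. Hence g | f, i.e. f ∈ (g).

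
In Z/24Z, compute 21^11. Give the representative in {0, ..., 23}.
Use repeated squaring. Binary(11) = 1011. Walk through the bits of the exponent 11 left-to-right: at each bit after the leading one, square the running value, then multiply by 21 if the bit is 1 (always reducing mod 24):
  bit 1 = 1 (leading): start with 21.
  bit 2 = 0: square 21^2 = 441 ≡ 9 (mod 24).
  bit 3 = 1: square 9^2 = 81 ≡ 9; bit is 1, so multiply 9·21 = 189 ≡ 21 (mod 24).
  bit 4 = 1: square 21^2 = 441 ≡ 9; bit is 1, so multiply 9·21 = 189 ≡ 21 (mod 24).
Final value: 21^11 ≡ 21 (mod 24).

Final answer: 21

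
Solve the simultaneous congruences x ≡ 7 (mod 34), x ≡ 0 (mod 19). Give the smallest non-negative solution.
x ≡ 551 (mod 646); the representative in [0, 646) is 551

The moduli 34, 19 are pairwise coprime, so by the CRT there is a unique solution mod 34·19 = 646.
Solve by successive substitution. Start with x ≡ 7 (mod 34).
  Combine with x ≡ 0 (mod 19): write x = 7 + 34·t and require 7 + 34·t ≡ 0 (mod 19), i.e. 34·t ≡ 0 − 7 ≡ 12 (mod 19). Since 34^(−1) ≡ 14 (mod 19) (34 ≡ 15 (mod 19)), t ≡ 14·12 ≡ 16 (mod 19). So x ≡ 7 + 34·16 = 551 (mod 646).
Unique solution in [0, 646): x = 551.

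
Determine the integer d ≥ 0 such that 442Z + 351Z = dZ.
(442, 351) = (13); d = 13

In the PID Z, (a, b) is generated by gcd(a, b). Compute gcd(442, 351) with the extended Euclidean algorithm, tracking rows (r, s, t) with s·442 + t·351 = r:
  row A: (442, 1, 0)   [1·442 + 0·351 = 442]
  row B: (351, 0, 1)   [0·442 + 1·351 = 351]
  442 = 1·351 + 91   → row C = row A − 1·row B = (91, 1, −1)   [check: 1·442 − 1·351 = 91]
  351 = 3·91 + 78   → row D = row B − 3·row C = (78, −3, 4)   [check: −3·442 + 4·351 = 78]
  91 = 1·78 + 13   → row E = row C − 1·row D = (13, 4, −5)   [check: 4·442 − 5·351 = 13]
  78 = 6·13 + 0   → remainder 0, stop. gcd = 13 (last nonzero row E).
So gcd(442, 351) = 13, with Bézout identity 4·442 − 5·351 = 13. Containment (⊇): the Bézout identity exhibits 13 as an element of (442, 351), giving (13) ⊆ (442, 351). Containment (⊆): since 13 | 442 and 13 | 351 (442 = 13·34, 351 = 13·27), every Z-linear combination of 442 and 351 is divisible by 13, so (442, 351) ⊆ (13). Therefore (442, 351) = (13), d = 13.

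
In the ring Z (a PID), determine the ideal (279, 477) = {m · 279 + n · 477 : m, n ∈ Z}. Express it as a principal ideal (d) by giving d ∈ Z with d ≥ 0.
In the PID Z, (a, b) is generated by gcd(a, b). Compute gcd(477, 279) with the extended Euclidean algorithm, tracking rows (r, s, t) with s·477 + t·279 = r:
  row A: (477, 1, 0)   [1·477 + 0·279 = 477]
  row B: (279, 0, 1)   [0·477 + 1·279 = 279]
  477 = 1·279 + 198   → row C = row A − 1·row B = (198, 1, −1)   [check: 1·477 − 1·279 = 198]
  279 = 1·198 + 81   → row D = row B − 1·row C = (81, −1, 2)   [check: −1·477 + 2·279 = 81]
  198 = 2·81 + 36   → row E = row C − 2·row D = (36, 3, −5)   [check: 3·477 − 5·279 = 36]
  81 = 2·36 + 9   → row F = row D − 2·row E = (9, −7, 12)   [check: −7·477 + 12·279 = 9]
  36 = 4·9 + 0   → remainder 0, stop. gcd = 9 (last nonzero row F).
So gcd(279, 477) = 9, with Bézout identity −7·477 + 12·279 = 9. Containment (⊇): the Bézout identity exhibits 9 as an element of (279, 477), giving (9) ⊆ (279, 477). Containment (⊆): since 9 | 279 and 9 | 477 (279 = 9·31, 477 = 9·53), every Z-linear combination of 279 and 477 is divisible by 9, so (279, 477) ⊆ (9). Therefore (279, 477) = (9), d = 9.

Final answer: (279, 477) = (9); d = 9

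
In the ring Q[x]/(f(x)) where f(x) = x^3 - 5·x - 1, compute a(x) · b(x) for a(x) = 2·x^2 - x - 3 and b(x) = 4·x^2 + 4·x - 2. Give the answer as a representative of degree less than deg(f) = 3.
a · b ≡ 20·x^2 + 18·x + 10 (mod f(x))

First multiply in Q[x] without reducing: a · b = 8·x^4 + 4·x^3 - 20·x^2 - 10·x + 6. Now divide by f(x) = x^3 - 5·x - 1, eliminating the leading term at each step:
  leading term 8·x^4: subtract (8·x)·f(x) = 8·x^4 - 40·x^2 - 8·x, leaving 4·x^3 + 20·x^2 - 2·x + 6
  leading term 4·x^3: subtract (4)·f(x) = 4·x^3 - 20·x - 4, leaving 20·x^2 + 18·x + 10
The degree is now < 3, so this is the remainder. Hence a · b ≡ 20·x^2 + 18·x + 10 in Q[x]/(f).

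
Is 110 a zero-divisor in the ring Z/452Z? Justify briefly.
YES

gcd(110, 452) = 2 > 1, so 110 is not a unit in Z/452Z. In Z/nZ every nonzero non-unit is a zero-divisor: explicitly, take b = 452/gcd = 226 ≠ 0 (mod 452); then 110·226 = 24860 = 55·452, i.e. 110·226 ≡ 0 (mod 452). So 110 is a zero-divisor.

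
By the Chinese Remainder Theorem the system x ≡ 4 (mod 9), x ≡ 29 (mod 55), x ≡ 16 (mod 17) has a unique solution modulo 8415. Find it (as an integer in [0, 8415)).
The moduli 9, 55, 17 are pairwise coprime, so by the CRT there is a unique solution mod 9·55·17 = 8415.
Solve by successive substitution. Start with x ≡ 4 (mod 9).
  Combine with x ≡ 29 (mod 55): write x = 4 + 9·t and require 4 + 9·t ≡ 29 (mod 55), i.e. 9·t ≡ 29 − 4 ≡ 25 (mod 55). Since 9^(−1) ≡ 49 (mod 55), t ≡ 49·25 ≡ 15 (mod 55). So x ≡ 4 + 9·15 = 139 (mod 495).
  Combine with x ≡ 16 (mod 17): write x = 139 + 495·t and require 139 + 495·t ≡ 16 (mod 17), i.e. 495·t ≡ 16 − 139 ≡ 13 (mod 17). Since 495^(−1) ≡ 9 (mod 17) (495 ≡ 2 (mod 17)), t ≡ 9·13 ≡ 15 (mod 17). So x ≡ 139 + 495·15 = 7564 (mod 8415).
Unique solution in [0, 8415): x = 7564.

Final answer: x ≡ 7564 (mod 8415); the representative in [0, 8415) is 7564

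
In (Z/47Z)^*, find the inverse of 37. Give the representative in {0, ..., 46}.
37^(−1) ≡ 14 (mod 47)

Apply the extended Euclidean algorithm to (47, 37), tracking rows (r, s, t) with s·47 + t·37 = r. Each division r_prev = q·r_cur + r_new produces the new row as (previous row) − q·(current row):
  row A: (47, 1, 0)   [1·47 + 0·37 = 47]
  row B: (37, 0, 1)   [0·47 + 1·37 = 37]
  47 = 1·37 + 10   → row C = row A − 1·row B = (10, 1, −1)   [check: 1·47 − 1·37 = 10]
  37 = 3·10 + 7   → row D = row B − 3·row C = (7, −3, 4)   [check: −3·47 + 4·37 = 7]
  10 = 1·7 + 3   → row E = row C − 1·row D = (3, 4, −5)   [check: 4·47 − 5·37 = 3]
  7 = 2·3 + 1   → row F = row D − 2·row E = (1, −11, 14)   [check: −11·47 + 14·37 = 1]
  3 = 3·1 + 0   → remainder 0, stop. gcd = 1 (last nonzero row F).
The gcd is 1, so 37 is invertible mod 47. The last nonzero row gives −11·47 + 14·37 = 1, so t = 14. So 37^(−1) ≡ 14 (mod 47). Verify: 37 · 14 = 518 ≡ 1 (mod 47). ✓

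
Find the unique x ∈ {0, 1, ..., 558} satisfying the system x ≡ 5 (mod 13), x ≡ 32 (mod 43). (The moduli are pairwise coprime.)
x ≡ 161 (mod 559); the representative in [0, 559) is 161

The moduli 13, 43 are pairwise coprime, so by the CRT there is a unique solution mod 13·43 = 559.
Solve by successive substitution. Start with x ≡ 5 (mod 13).
  Combine with x ≡ 32 (mod 43): write x = 5 + 13·t and require 5 + 13·t ≡ 32 (mod 43), i.e. 13·t ≡ 32 − 5 ≡ 27 (mod 43). Since 13^(−1) ≡ 10 (mod 43), t ≡ 10·27 ≡ 12 (mod 43). So x ≡ 5 + 13·12 = 161 (mod 559).
Unique solution in [0, 559): x = 161.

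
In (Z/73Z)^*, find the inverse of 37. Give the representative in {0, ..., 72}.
Apply the extended Euclidean algorithm to (73, 37), tracking rows (r, s, t) with s·73 + t·37 = r. Each division r_prev = q·r_cur + r_new produces the new row as (previous row) − q·(current row):
  row A: (73, 1, 0)   [1·73 + 0·37 = 73]
  row B: (37, 0, 1)   [0·73 + 1·37 = 37]
  73 = 1·37 + 36   → row C = row A − 1·row B = (36, 1, −1)   [check: 1·73 − 1·37 = 36]
  37 = 1·36 + 1   → row D = row B − 1·row C = (1, −1, 2)   [check: −1·73 + 2·37 = 1]
  36 = 36·1 + 0   → remainder 0, stop. gcd = 1 (last nonzero row D).
The gcd is 1, so 37 is invertible mod 73. The last nonzero row gives −1·73 + 2·37 = 1, so t = 2. So 37^(−1) ≡ 2 (mod 73). Verify: 37 · 2 = 74 ≡ 1 (mod 73). ✓

Final answer: 37^(−1) ≡ 2 (mod 73)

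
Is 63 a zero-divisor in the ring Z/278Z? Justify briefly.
gcd(63, 278) = 1, so 63 is a unit in Z/278Z (it has a multiplicative inverse). A unit cannot be a zero-divisor: if 63·b ≡ 0 then multiplying both sides by 63^(−1) gives b ≡ 0. So 63 is not a zero-divisor.

Final answer: NO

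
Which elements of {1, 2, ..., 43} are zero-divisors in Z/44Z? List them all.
nonzero zero-divisors of Z/44Z = {2, 4, 6, 8, 10, 11, 12, 14, 16, 18, 20, 22, 24, 26, 28, 30, 32, 33, 34, 36, 38, 40, 42}

An element a ∈ Z/44Z (with a ≠ 0) is a zero-divisor iff gcd(a, 44) > 1 (because a is a unit precisely when gcd(a, n) = 1, and in Z/nZ every nonzero, non-unit element is a zero-divisor). Scan a = 1, ..., 43 and keep those with gcd(a, 44) > 1:
  gcd(2, 44) = 2, gcd(4, 44) = 4, gcd(6, 44) = 2, gcd(8, 44) = 4, gcd(10, 44) = 2, gcd(11, 44) = 11, gcd(12, 44) = 4, gcd(14, 44) = 2, gcd(16, 44) = 4, gcd(18, 44) = 2, gcd(20, 44) = 4, gcd(22, 44) = 22, gcd(24, 44) = 4, gcd(26, 44) = 2, gcd(28, 44) = 4, gcd(30, 44) = 2, gcd(32, 44) = 4, gcd(33, 44) = 11, gcd(34, 44) = 2, gcd(36, 44) = 4, gcd(38, 44) = 2, gcd(40, 44) = 4, gcd(42, 44) = 2.
All other a ∈ {1, ..., 43} have gcd(a, 44) = 1 and are units. So the nonzero zero-divisors are exactly the 23 values of a appearing in this scan.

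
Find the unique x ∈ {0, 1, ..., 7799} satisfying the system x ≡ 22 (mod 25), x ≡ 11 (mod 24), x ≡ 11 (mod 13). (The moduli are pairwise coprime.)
The moduli 25, 24, 13 are pairwise coprime, so by the CRT there is a unique solution mod 25·24·13 = 7800.
Solve by successive substitution. Start with x ≡ 22 (mod 25).
  Combine with x ≡ 11 (mod 24): write x = 22 + 25·t and require 22 + 25·t ≡ 11 (mod 24), i.e. 25·t ≡ 11 − 22 ≡ 13 (mod 24). Since 25^(−1) ≡ 1 (mod 24) (25 ≡ 1 (mod 24)), t ≡ 1·13 ≡ 13 (mod 24). So x ≡ 22 + 25·13 = 347 (mod 600).
  Combine with x ≡ 11 (mod 13): write x = 347 + 600·t and require 347 + 600·t ≡ 11 (mod 13), i.e. 600·t ≡ 11 − 347 ≡ 2 (mod 13). Since 600^(−1) ≡ 7 (mod 13) (600 ≡ 2 (mod 13)), t ≡ 7·2 ≡ 1 (mod 13). So x ≡ 347 + 600·1 = 947 (mod 7800).
Unique solution in [0, 7800): x = 947.

Final answer: x ≡ 947 (mod 7800); the representative in [0, 7800) is 947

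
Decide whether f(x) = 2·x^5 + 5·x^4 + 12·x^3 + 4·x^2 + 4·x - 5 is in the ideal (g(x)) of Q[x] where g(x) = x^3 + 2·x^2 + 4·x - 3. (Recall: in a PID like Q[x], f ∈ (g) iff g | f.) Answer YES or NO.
In Q[x] the ideal (g) consists of all multiples of g, so f ∈ (g) iff g | f, i.e. iff the remainder of f on division by g is 0. Divide f by g (g is monic, so eliminate the leading term of the running remainder at each step):
  leading term 2·x^5: subtract (2·x^2)·g(x) = 2·x^5 + 4·x^4 + 8·x^3 - 6·x^2, leaving x^4 + 4·x^3 + 10·x^2 + 4·x - 5
  leading term x^4: subtract (x)·g(x) = x^4 + 2·x^3 + 4·x^2 - 3·x, leaving 2·x^3 + 6·x^2 + 7·x - 5
  leading term 2·x^3: subtract (2)·g(x) = 2·x^3 + 4·x^2 + 8·x - 6, leaving 2·x^2 - x + 1
The remainder r(x) = 2·x^2 - x + 1 ≠ 0 (and deg r < deg g), so g ∤ f, i.e. f ∉ (g).

Final answer: NO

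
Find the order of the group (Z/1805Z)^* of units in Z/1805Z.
(Z/1805Z)^* consists of the classes a with gcd(a, 1805) = 1, so its order is φ(1805). φ is multiplicative, with φ(p^e) = p^e − p^(e−1). Factorise 1805 = 5 · 19^2. Then
  φ(1805) = (5 − 1) · (19^2 − 19^1) = 4 · 342 = 1368.
Thus |(Z/1805Z)^*| = 1368.

Final answer: |(Z/1805Z)^*| = 1368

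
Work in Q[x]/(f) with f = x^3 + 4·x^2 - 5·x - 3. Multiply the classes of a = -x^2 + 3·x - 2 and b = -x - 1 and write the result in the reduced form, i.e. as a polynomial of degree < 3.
First multiply in Q[x] without reducing: a · b = x^3 - 2·x^2 - x + 2. Now divide by f(x) = x^3 + 4·x^2 - 5·x - 3, eliminating the leading term at each step:
  leading term x^3: subtract (1)·f(x) = x^3 + 4·x^2 - 5·x - 3, leaving -6·x^2 + 4·x + 5
The degree is now < 3, so this is the remainder. Hence a · b ≡ -6·x^2 + 4·x + 5 in Q[x]/(f).

Final answer: a · b ≡ -6·x^2 + 4·x + 5 (mod f(x))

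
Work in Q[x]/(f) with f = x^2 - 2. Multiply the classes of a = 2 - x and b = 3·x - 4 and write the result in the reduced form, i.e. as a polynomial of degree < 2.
First multiply in Q[x] without reducing: a · b = -3·x^2 + 10·x - 8. Now divide by f(x) = x^2 - 2, eliminating the leading term at each step:
  leading term -3·x^2: subtract (-3)·f(x) = 6 - 3·x^2, leaving 10·x - 14
The degree is now < 2, so this is the remainder. Hence a · b ≡ 10·x - 14 in Q[x]/(f).

Final answer: a · b ≡ 10·x - 14 (mod f(x))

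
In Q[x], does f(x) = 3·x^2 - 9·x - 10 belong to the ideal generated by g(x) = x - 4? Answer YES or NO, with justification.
In Q[x] the ideal (g) consists of all multiples of g, so f ∈ (g) iff g | f, i.e. iff the remainder of f on division by g is 0. Divide f by g (g is monic, so eliminate the leading term of the running remainder at each step):
  leading term 3·x^2: subtract (3·x)·g(x) = 3·x^2 - 12·x, leaving 3·x - 10
  leading term 3·x: subtract (3)·g(x) = 3·x - 12, leaving 2
The remainder r(x) = 2 ≠ 0 (and deg r < deg g), so g ∤ f, i.e. f ∉ (g).

Final answer: NO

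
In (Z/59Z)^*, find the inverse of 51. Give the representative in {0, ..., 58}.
51^(−1) ≡ 22 (mod 59)

Apply the extended Euclidean algorithm to (59, 51), tracking rows (r, s, t) with s·59 + t·51 = r. Each division r_prev = q·r_cur + r_new produces the new row as (previous row) − q·(current row):
  row A: (59, 1, 0)   [1·59 + 0·51 = 59]
  row B: (51, 0, 1)   [0·59 + 1·51 = 51]
  59 = 1·51 + 8   → row C = row A − 1·row B = (8, 1, −1)   [check: 1·59 − 1·51 = 8]
  51 = 6·8 + 3   → row D = row B − 6·row C = (3, −6, 7)   [check: −6·59 + 7·51 = 3]
  8 = 2·3 + 2   → row E = row C − 2·row D = (2, 13, −15)   [check: 13·59 − 15·51 = 2]
  3 = 1·2 + 1   → row F = row D − 1·row E = (1, −19, 22)   [check: −19·59 + 22·51 = 1]
  2 = 2·1 + 0   → remainder 0, stop. gcd = 1 (last nonzero row F).
The gcd is 1, so 51 is invertible mod 59. The last nonzero row gives −19·59 + 22·51 = 1, so t = 22. So 51^(−1) ≡ 22 (mod 59). Verify: 51 · 22 = 1122 ≡ 1 (mod 59). ✓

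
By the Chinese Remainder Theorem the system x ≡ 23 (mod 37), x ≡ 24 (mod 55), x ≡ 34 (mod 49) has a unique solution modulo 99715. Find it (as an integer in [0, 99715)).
x ≡ 30659 (mod 99715); the representative in [0, 99715) is 30659

The moduli 37, 55, 49 are pairwise coprime, so by the CRT there is a unique solution mod 37·55·49 = 99715.
Solve by successive substitution. Start with x ≡ 23 (mod 37).
  Combine with x ≡ 24 (mod 55): write x = 23 + 37·t and require 23 + 37·t ≡ 24 (mod 55), i.e. 37·t ≡ 24 − 23 ≡ 1 (mod 55). Since 37^(−1) ≡ 3 (mod 55), t ≡ 3·1 ≡ 3 (mod 55). So x ≡ 23 + 37·3 = 134 (mod 2035).
  Combine with x ≡ 34 (mod 49): write x = 134 + 2035·t and require 134 + 2035·t ≡ 34 (mod 49), i.e. 2035·t ≡ 34 − 134 ≡ 47 (mod 49). Since 2035^(−1) ≡ 17 (mod 49) (2035 ≡ 26 (mod 49)), t ≡ 17·47 ≡ 15 (mod 49). So x ≡ 134 + 2035·15 = 30659 (mod 99715).
Unique solution in [0, 99715): x = 30659.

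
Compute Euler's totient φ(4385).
φ is multiplicative, with φ(p^e) = p^e − p^(e−1). Factorise 4385 = 5 · 877. Then
  φ(4385) = (5 − 1) · (877 − 1) = 4 · 876 = 3504.

Final answer: φ(4385) = 3504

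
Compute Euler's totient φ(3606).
φ is multiplicative, with φ(p^e) = p^e − p^(e−1). Factorise 3606 = 2 · 3 · 601. Then
  φ(3606) = (2 − 1) · (3 − 1) · (601 − 1) = 1 · 2 · 600 = 1200.

Final answer: φ(3606) = 1200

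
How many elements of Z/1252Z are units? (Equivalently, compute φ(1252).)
An element a ∈ Z/1252Z is a unit iff gcd(a, 1252) = 1, so the number of units is φ(1252). φ is multiplicative, with φ(p^e) = p^e − p^(e−1). Factorise 1252 = 2^2 · 313. Then
  φ(1252) = (2^2 − 2^1) · (313 − 1) = 2 · 312 = 624.

Final answer: Z/1252Z has φ(1252) = 624 units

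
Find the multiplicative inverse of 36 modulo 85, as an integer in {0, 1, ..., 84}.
Apply the extended Euclidean algorithm to (85, 36), tracking rows (r, s, t) with s·85 + t·36 = r. Each division r_prev = q·r_cur + r_new produces the new row as (previous row) − q·(current row):
  row A: (85, 1, 0)   [1·85 + 0·36 = 85]
  row B: (36, 0, 1)   [0·85 + 1·36 = 36]
  85 = 2·36 + 13   → row C = row A − 2·row B = (13, 1, −2)   [check: 1·85 − 2·36 = 13]
  36 = 2·13 + 10   → row D = row B − 2·row C = (10, −2, 5)   [check: −2·85 + 5·36 = 10]
  13 = 1·10 + 3   → row E = row C − 1·row D = (3, 3, −7)   [check: 3·85 − 7·36 = 3]
  10 = 3·3 + 1   → row F = row D − 3·row E = (1, −11, 26)   [check: −11·85 + 26·36 = 1]
  3 = 3·1 + 0   → remainder 0, stop. gcd = 1 (last nonzero row F).
The gcd is 1, so 36 is invertible mod 85. The last nonzero row gives −11·85 + 26·36 = 1, so t = 26. So 36^(−1) ≡ 26 (mod 85). Verify: 36 · 26 = 936 ≡ 1 (mod 85). ✓

Final answer: 36^(−1) ≡ 26 (mod 85)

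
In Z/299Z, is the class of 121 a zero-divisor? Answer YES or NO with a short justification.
gcd(121, 299) = 1, so 121 is a unit in Z/299Z (it has a multiplicative inverse). A unit cannot be a zero-divisor: if 121·b ≡ 0 then multiplying both sides by 121^(−1) gives b ≡ 0. So 121 is not a zero-divisor.

Final answer: NO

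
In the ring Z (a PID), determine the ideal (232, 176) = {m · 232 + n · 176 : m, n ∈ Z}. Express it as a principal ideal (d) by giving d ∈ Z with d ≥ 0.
In the PID Z, (a, b) is generated by gcd(a, b). Compute gcd(232, 176) with the extended Euclidean algorithm, tracking rows (r, s, t) with s·232 + t·176 = r:
  row A: (232, 1, 0)   [1·232 + 0·176 = 232]
  row B: (176, 0, 1)   [0·232 + 1·176 = 176]
  232 = 1·176 + 56   → row C = row A − 1·row B = (56, 1, −1)   [check: 1·232 − 1·176 = 56]
  176 = 3·56 + 8   → row D = row B − 3·row C = (8, −3, 4)   [check: −3·232 + 4·176 = 8]
  56 = 7·8 + 0   → remainder 0, stop. gcd = 8 (last nonzero row D).
So gcd(232, 176) = 8, with Bézout identity −3·232 + 4·176 = 8. Containment (⊇): the Bézout identity exhibits 8 as an element of (232, 176), giving (8) ⊆ (232, 176). Containment (⊆): since 8 | 232 and 8 | 176 (232 = 8·29, 176 = 8·22), every Z-linear combination of 232 and 176 is divisible by 8, so (232, 176) ⊆ (8). Therefore (232, 176) = (8), d = 8.

Final answer: (232, 176) = (8); d = 8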